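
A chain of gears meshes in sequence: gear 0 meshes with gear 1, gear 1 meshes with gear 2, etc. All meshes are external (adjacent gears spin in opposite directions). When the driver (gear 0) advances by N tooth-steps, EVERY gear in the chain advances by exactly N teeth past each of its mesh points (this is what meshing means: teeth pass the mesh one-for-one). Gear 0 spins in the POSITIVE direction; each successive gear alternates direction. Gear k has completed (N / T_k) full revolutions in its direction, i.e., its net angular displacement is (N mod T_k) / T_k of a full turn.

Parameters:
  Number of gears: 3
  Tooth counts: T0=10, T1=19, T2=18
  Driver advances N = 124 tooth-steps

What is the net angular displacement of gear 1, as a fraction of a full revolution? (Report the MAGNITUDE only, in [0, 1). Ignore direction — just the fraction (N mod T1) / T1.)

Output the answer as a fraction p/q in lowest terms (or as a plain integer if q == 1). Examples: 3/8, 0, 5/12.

Chain of 3 gears, tooth counts: [10, 19, 18]
  gear 0: T0=10, direction=positive, advance = 124 mod 10 = 4 teeth = 4/10 turn
  gear 1: T1=19, direction=negative, advance = 124 mod 19 = 10 teeth = 10/19 turn
  gear 2: T2=18, direction=positive, advance = 124 mod 18 = 16 teeth = 16/18 turn
Gear 1: 124 mod 19 = 10
Fraction = 10 / 19 = 10/19 (gcd(10,19)=1) = 10/19

Answer: 10/19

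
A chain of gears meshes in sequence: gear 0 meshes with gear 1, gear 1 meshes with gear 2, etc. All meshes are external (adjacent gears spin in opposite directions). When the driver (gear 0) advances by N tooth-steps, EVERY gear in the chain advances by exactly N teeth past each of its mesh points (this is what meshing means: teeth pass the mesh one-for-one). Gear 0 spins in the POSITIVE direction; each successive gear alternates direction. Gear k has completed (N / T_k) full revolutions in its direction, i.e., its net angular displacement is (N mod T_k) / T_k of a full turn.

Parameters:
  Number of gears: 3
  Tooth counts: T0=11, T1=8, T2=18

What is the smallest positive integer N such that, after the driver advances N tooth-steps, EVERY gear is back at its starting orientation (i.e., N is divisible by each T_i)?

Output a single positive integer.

Answer: 792

Derivation:
Gear k returns to start when N is a multiple of T_k.
All gears at start simultaneously when N is a common multiple of [11, 8, 18]; the smallest such N is lcm(11, 8, 18).
Start: lcm = T0 = 11
Fold in T1=8: gcd(11, 8) = 1; lcm(11, 8) = 11 * 8 / 1 = 88 / 1 = 88
Fold in T2=18: gcd(88, 18) = 2; lcm(88, 18) = 88 * 18 / 2 = 1584 / 2 = 792
Full cycle length = 792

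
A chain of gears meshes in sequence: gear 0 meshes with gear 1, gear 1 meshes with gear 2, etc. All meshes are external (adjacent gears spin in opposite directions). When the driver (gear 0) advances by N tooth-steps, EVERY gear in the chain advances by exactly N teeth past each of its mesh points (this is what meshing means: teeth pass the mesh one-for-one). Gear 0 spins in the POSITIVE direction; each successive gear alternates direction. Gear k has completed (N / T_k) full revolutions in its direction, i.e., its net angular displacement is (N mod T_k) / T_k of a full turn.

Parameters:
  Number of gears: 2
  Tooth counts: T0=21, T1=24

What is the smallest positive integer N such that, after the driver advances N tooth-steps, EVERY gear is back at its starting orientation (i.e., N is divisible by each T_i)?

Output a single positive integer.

Gear k returns to start when N is a multiple of T_k.
All gears at start simultaneously when N is a common multiple of [21, 24]; the smallest such N is lcm(21, 24).
Start: lcm = T0 = 21
Fold in T1=24: gcd(21, 24) = 3; lcm(21, 24) = 21 * 24 / 3 = 504 / 3 = 168
Full cycle length = 168

Answer: 168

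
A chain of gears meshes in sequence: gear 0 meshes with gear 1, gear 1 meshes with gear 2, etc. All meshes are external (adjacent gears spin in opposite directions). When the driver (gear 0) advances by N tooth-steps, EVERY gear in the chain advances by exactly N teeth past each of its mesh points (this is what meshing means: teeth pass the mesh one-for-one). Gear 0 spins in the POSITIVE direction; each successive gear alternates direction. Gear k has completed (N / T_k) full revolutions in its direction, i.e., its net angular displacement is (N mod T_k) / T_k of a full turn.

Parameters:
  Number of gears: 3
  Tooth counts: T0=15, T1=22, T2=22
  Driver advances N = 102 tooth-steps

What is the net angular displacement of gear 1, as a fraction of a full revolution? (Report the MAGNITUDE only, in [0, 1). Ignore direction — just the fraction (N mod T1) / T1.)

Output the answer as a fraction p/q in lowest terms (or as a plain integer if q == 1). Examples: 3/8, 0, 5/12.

Answer: 7/11

Derivation:
Chain of 3 gears, tooth counts: [15, 22, 22]
  gear 0: T0=15, direction=positive, advance = 102 mod 15 = 12 teeth = 12/15 turn
  gear 1: T1=22, direction=negative, advance = 102 mod 22 = 14 teeth = 14/22 turn
  gear 2: T2=22, direction=positive, advance = 102 mod 22 = 14 teeth = 14/22 turn
Gear 1: 102 mod 22 = 14
Fraction = 14 / 22 = 7/11 (gcd(14,22)=2) = 7/11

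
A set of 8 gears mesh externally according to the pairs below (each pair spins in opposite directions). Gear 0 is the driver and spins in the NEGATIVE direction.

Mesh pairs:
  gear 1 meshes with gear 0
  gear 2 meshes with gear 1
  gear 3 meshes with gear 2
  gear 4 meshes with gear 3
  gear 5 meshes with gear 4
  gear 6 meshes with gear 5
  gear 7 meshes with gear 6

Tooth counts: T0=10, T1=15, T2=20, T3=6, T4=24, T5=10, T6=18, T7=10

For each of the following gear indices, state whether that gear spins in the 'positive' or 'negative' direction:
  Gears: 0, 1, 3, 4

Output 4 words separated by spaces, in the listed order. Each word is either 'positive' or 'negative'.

Answer: negative positive positive negative

Derivation:
Gear 0 (driver): negative (depth 0)
  gear 1: meshes with gear 0 -> depth 1 -> positive (opposite of gear 0)
  gear 2: meshes with gear 1 -> depth 2 -> negative (opposite of gear 1)
  gear 3: meshes with gear 2 -> depth 3 -> positive (opposite of gear 2)
  gear 4: meshes with gear 3 -> depth 4 -> negative (opposite of gear 3)
  gear 5: meshes with gear 4 -> depth 5 -> positive (opposite of gear 4)
  gear 6: meshes with gear 5 -> depth 6 -> negative (opposite of gear 5)
  gear 7: meshes with gear 6 -> depth 7 -> positive (opposite of gear 6)
Queried indices 0, 1, 3, 4 -> negative, positive, positive, negative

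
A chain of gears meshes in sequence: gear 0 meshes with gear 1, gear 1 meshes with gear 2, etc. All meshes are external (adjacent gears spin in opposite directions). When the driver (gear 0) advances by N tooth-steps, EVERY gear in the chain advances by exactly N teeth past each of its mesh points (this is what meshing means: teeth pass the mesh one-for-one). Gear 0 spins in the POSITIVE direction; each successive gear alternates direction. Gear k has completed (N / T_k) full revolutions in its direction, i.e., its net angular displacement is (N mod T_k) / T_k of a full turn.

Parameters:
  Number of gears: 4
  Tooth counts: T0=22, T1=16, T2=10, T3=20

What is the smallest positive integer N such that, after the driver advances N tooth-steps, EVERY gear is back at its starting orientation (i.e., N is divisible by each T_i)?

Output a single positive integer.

Gear k returns to start when N is a multiple of T_k.
All gears at start simultaneously when N is a common multiple of [22, 16, 10, 20]; the smallest such N is lcm(22, 16, 10, 20).
Start: lcm = T0 = 22
Fold in T1=16: gcd(22, 16) = 2; lcm(22, 16) = 22 * 16 / 2 = 352 / 2 = 176
Fold in T2=10: gcd(176, 10) = 2; lcm(176, 10) = 176 * 10 / 2 = 1760 / 2 = 880
Fold in T3=20: gcd(880, 20) = 20; lcm(880, 20) = 880 * 20 / 20 = 17600 / 20 = 880
Full cycle length = 880

Answer: 880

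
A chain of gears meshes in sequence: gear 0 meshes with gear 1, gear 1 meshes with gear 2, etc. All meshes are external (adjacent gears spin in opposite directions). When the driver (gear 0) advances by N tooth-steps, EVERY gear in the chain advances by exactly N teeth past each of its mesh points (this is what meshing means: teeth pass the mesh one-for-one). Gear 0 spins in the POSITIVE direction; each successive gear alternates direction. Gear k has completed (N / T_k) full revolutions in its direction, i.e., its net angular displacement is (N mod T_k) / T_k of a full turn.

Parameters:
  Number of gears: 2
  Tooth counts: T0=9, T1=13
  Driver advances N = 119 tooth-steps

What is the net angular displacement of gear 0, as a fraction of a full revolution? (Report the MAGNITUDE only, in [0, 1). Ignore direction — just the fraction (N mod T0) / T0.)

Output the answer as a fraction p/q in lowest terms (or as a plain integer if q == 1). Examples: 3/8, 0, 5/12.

Answer: 2/9

Derivation:
Chain of 2 gears, tooth counts: [9, 13]
  gear 0: T0=9, direction=positive, advance = 119 mod 9 = 2 teeth = 2/9 turn
  gear 1: T1=13, direction=negative, advance = 119 mod 13 = 2 teeth = 2/13 turn
Gear 0: 119 mod 9 = 2
Fraction = 2 / 9 = 2/9 (gcd(2,9)=1) = 2/9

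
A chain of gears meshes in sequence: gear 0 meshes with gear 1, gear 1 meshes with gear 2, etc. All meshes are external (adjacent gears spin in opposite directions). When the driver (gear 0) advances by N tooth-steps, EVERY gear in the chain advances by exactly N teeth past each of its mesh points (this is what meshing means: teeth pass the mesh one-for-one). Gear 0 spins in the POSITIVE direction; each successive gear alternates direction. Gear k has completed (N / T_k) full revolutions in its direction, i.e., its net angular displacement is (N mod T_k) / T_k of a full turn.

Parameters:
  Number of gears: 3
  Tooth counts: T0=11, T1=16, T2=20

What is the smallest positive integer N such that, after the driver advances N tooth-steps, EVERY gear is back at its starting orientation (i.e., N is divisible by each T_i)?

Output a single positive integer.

Gear k returns to start when N is a multiple of T_k.
All gears at start simultaneously when N is a common multiple of [11, 16, 20]; the smallest such N is lcm(11, 16, 20).
Start: lcm = T0 = 11
Fold in T1=16: gcd(11, 16) = 1; lcm(11, 16) = 11 * 16 / 1 = 176 / 1 = 176
Fold in T2=20: gcd(176, 20) = 4; lcm(176, 20) = 176 * 20 / 4 = 3520 / 4 = 880
Full cycle length = 880

Answer: 880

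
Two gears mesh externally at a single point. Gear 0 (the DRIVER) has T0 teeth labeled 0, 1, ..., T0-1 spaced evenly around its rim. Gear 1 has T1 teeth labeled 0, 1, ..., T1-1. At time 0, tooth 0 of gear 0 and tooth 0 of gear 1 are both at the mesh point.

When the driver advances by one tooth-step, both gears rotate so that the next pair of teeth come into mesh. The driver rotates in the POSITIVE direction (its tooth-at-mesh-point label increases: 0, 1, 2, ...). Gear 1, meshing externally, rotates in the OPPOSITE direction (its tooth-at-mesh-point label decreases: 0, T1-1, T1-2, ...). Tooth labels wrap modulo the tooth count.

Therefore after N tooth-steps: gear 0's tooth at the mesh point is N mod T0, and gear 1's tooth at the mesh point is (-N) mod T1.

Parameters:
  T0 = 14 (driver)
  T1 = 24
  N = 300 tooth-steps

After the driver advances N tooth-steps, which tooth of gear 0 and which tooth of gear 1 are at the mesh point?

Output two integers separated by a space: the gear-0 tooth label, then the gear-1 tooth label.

Answer: 6 12

Derivation:
Gear 0 (driver, T0=14): tooth at mesh = N mod T0
  300 = 21 * 14 + 6, so 300 mod 14 = 6
  gear 0 tooth = 6
Gear 1 (driven, T1=24): tooth at mesh = (-N) mod T1
  300 = 12 * 24 + 12, so 300 mod 24 = 12
  (-300) mod 24 = (-12) mod 24 = 24 - 12 = 12
Mesh after 300 steps: gear-0 tooth 6 meets gear-1 tooth 12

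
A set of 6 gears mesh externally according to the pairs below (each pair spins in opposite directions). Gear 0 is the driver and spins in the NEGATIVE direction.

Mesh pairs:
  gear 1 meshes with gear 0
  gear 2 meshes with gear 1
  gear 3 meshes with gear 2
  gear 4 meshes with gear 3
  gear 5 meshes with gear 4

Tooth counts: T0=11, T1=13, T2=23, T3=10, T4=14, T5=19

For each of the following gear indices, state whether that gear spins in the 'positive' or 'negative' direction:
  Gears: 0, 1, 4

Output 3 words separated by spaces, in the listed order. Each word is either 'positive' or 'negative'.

Gear 0 (driver): negative (depth 0)
  gear 1: meshes with gear 0 -> depth 1 -> positive (opposite of gear 0)
  gear 2: meshes with gear 1 -> depth 2 -> negative (opposite of gear 1)
  gear 3: meshes with gear 2 -> depth 3 -> positive (opposite of gear 2)
  gear 4: meshes with gear 3 -> depth 4 -> negative (opposite of gear 3)
  gear 5: meshes with gear 4 -> depth 5 -> positive (opposite of gear 4)
Queried indices 0, 1, 4 -> negative, positive, negative

Answer: negative positive negative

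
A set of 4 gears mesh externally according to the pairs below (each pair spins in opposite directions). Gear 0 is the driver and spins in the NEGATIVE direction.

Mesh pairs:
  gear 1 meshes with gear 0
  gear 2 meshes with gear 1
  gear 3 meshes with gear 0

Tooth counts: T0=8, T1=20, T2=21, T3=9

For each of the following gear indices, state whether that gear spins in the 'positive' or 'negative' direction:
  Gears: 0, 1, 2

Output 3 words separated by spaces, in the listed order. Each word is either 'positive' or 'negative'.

Answer: negative positive negative

Derivation:
Gear 0 (driver): negative (depth 0)
  gear 1: meshes with gear 0 -> depth 1 -> positive (opposite of gear 0)
  gear 2: meshes with gear 1 -> depth 2 -> negative (opposite of gear 1)
  gear 3: meshes with gear 0 -> depth 1 -> positive (opposite of gear 0)
Queried indices 0, 1, 2 -> negative, positive, negative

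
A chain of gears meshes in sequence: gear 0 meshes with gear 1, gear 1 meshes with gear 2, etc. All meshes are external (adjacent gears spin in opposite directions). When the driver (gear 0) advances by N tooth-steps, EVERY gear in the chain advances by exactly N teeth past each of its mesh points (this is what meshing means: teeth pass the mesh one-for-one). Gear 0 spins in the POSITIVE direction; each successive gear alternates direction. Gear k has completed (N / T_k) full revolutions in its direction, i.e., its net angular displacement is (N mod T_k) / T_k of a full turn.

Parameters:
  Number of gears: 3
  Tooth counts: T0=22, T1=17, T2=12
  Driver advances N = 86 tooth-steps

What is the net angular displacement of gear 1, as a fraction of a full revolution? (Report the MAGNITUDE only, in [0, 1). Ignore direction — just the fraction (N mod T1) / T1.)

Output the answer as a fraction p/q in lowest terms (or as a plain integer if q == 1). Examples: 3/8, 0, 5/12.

Answer: 1/17

Derivation:
Chain of 3 gears, tooth counts: [22, 17, 12]
  gear 0: T0=22, direction=positive, advance = 86 mod 22 = 20 teeth = 20/22 turn
  gear 1: T1=17, direction=negative, advance = 86 mod 17 = 1 teeth = 1/17 turn
  gear 2: T2=12, direction=positive, advance = 86 mod 12 = 2 teeth = 2/12 turn
Gear 1: 86 mod 17 = 1
Fraction = 1 / 17 = 1/17 (gcd(1,17)=1) = 1/17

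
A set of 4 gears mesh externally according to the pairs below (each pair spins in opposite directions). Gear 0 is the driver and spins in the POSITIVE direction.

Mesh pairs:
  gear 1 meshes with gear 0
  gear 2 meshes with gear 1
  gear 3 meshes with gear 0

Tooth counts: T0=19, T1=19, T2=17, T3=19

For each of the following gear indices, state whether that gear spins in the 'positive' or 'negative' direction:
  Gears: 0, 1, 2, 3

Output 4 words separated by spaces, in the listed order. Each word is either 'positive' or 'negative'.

Answer: positive negative positive negative

Derivation:
Gear 0 (driver): positive (depth 0)
  gear 1: meshes with gear 0 -> depth 1 -> negative (opposite of gear 0)
  gear 2: meshes with gear 1 -> depth 2 -> positive (opposite of gear 1)
  gear 3: meshes with gear 0 -> depth 1 -> negative (opposite of gear 0)
Queried indices 0, 1, 2, 3 -> positive, negative, positive, negative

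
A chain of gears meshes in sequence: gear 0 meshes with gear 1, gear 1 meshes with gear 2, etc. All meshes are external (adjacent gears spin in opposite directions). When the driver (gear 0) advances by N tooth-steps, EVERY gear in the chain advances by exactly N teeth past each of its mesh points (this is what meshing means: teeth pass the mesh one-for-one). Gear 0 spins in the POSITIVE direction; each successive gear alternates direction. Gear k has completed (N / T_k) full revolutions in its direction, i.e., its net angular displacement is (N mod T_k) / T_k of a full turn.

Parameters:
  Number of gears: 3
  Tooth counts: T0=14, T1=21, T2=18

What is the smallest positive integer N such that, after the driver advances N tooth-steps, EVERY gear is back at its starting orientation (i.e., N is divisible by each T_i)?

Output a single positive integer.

Gear k returns to start when N is a multiple of T_k.
All gears at start simultaneously when N is a common multiple of [14, 21, 18]; the smallest such N is lcm(14, 21, 18).
Start: lcm = T0 = 14
Fold in T1=21: gcd(14, 21) = 7; lcm(14, 21) = 14 * 21 / 7 = 294 / 7 = 42
Fold in T2=18: gcd(42, 18) = 6; lcm(42, 18) = 42 * 18 / 6 = 756 / 6 = 126
Full cycle length = 126

Answer: 126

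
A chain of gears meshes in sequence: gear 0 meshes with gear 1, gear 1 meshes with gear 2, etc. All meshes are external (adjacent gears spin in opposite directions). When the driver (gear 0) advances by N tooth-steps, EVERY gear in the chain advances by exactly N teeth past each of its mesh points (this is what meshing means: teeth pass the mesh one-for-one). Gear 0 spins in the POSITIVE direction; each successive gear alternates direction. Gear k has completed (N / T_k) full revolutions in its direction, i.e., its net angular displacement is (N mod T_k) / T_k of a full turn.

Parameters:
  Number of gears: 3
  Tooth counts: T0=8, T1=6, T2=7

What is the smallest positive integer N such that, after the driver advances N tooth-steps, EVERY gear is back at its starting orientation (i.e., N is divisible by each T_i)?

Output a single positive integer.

Answer: 168

Derivation:
Gear k returns to start when N is a multiple of T_k.
All gears at start simultaneously when N is a common multiple of [8, 6, 7]; the smallest such N is lcm(8, 6, 7).
Start: lcm = T0 = 8
Fold in T1=6: gcd(8, 6) = 2; lcm(8, 6) = 8 * 6 / 2 = 48 / 2 = 24
Fold in T2=7: gcd(24, 7) = 1; lcm(24, 7) = 24 * 7 / 1 = 168 / 1 = 168
Full cycle length = 168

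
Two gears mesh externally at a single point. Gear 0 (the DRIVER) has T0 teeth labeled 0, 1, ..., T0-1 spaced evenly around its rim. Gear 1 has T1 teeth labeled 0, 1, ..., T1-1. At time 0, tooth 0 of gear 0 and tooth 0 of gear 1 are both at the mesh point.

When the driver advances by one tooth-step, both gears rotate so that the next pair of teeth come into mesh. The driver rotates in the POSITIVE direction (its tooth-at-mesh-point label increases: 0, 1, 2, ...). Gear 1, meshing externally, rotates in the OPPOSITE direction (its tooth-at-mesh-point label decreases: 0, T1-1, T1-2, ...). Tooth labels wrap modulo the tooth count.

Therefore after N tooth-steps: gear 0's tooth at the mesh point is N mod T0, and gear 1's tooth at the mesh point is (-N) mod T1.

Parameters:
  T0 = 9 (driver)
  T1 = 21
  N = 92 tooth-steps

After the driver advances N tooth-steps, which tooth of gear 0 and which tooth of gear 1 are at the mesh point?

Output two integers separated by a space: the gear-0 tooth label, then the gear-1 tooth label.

Answer: 2 13

Derivation:
Gear 0 (driver, T0=9): tooth at mesh = N mod T0
  92 = 10 * 9 + 2, so 92 mod 9 = 2
  gear 0 tooth = 2
Gear 1 (driven, T1=21): tooth at mesh = (-N) mod T1
  92 = 4 * 21 + 8, so 92 mod 21 = 8
  (-92) mod 21 = (-8) mod 21 = 21 - 8 = 13
Mesh after 92 steps: gear-0 tooth 2 meets gear-1 tooth 13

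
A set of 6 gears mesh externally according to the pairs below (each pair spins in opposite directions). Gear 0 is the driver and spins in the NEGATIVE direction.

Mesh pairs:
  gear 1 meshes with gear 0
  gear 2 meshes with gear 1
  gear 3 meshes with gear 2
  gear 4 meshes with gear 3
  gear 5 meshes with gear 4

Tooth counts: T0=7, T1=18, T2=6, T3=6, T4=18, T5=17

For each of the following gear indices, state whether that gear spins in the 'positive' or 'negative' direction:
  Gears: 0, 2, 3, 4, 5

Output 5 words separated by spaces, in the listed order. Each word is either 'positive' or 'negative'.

Gear 0 (driver): negative (depth 0)
  gear 1: meshes with gear 0 -> depth 1 -> positive (opposite of gear 0)
  gear 2: meshes with gear 1 -> depth 2 -> negative (opposite of gear 1)
  gear 3: meshes with gear 2 -> depth 3 -> positive (opposite of gear 2)
  gear 4: meshes with gear 3 -> depth 4 -> negative (opposite of gear 3)
  gear 5: meshes with gear 4 -> depth 5 -> positive (opposite of gear 4)
Queried indices 0, 2, 3, 4, 5 -> negative, negative, positive, negative, positive

Answer: negative negative positive negative positive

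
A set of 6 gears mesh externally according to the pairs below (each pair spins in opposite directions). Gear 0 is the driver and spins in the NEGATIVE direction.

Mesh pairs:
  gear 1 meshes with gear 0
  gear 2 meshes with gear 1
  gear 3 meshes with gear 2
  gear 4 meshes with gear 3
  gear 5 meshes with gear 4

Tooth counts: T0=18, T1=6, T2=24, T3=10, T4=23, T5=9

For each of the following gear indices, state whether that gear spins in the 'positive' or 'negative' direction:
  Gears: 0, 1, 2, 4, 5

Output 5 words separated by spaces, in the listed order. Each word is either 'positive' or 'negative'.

Answer: negative positive negative negative positive

Derivation:
Gear 0 (driver): negative (depth 0)
  gear 1: meshes with gear 0 -> depth 1 -> positive (opposite of gear 0)
  gear 2: meshes with gear 1 -> depth 2 -> negative (opposite of gear 1)
  gear 3: meshes with gear 2 -> depth 3 -> positive (opposite of gear 2)
  gear 4: meshes with gear 3 -> depth 4 -> negative (opposite of gear 3)
  gear 5: meshes with gear 4 -> depth 5 -> positive (opposite of gear 4)
Queried indices 0, 1, 2, 4, 5 -> negative, positive, negative, negative, positive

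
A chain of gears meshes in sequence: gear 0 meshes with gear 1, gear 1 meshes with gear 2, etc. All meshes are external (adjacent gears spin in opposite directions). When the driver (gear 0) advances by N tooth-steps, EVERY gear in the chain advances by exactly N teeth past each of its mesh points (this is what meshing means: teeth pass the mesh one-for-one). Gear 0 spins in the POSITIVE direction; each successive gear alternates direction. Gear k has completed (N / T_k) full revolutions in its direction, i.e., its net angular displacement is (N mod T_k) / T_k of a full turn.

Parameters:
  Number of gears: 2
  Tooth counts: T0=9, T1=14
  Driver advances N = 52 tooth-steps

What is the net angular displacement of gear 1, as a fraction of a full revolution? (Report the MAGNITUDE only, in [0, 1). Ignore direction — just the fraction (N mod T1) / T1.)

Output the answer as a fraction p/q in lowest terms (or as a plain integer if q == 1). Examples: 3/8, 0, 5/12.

Chain of 2 gears, tooth counts: [9, 14]
  gear 0: T0=9, direction=positive, advance = 52 mod 9 = 7 teeth = 7/9 turn
  gear 1: T1=14, direction=negative, advance = 52 mod 14 = 10 teeth = 10/14 turn
Gear 1: 52 mod 14 = 10
Fraction = 10 / 14 = 5/7 (gcd(10,14)=2) = 5/7

Answer: 5/7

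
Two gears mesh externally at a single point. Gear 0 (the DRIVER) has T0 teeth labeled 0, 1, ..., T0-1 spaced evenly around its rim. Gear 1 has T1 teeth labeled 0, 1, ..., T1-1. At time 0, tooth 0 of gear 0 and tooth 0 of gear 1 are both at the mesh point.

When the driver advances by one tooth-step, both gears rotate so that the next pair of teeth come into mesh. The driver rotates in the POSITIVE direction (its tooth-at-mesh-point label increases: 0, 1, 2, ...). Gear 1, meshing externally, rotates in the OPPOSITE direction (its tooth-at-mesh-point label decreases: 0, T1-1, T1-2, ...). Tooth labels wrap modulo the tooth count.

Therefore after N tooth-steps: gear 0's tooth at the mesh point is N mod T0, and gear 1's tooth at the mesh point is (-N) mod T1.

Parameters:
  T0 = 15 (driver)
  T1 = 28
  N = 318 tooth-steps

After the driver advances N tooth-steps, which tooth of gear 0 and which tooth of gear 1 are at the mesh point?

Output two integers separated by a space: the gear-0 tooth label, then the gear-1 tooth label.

Gear 0 (driver, T0=15): tooth at mesh = N mod T0
  318 = 21 * 15 + 3, so 318 mod 15 = 3
  gear 0 tooth = 3
Gear 1 (driven, T1=28): tooth at mesh = (-N) mod T1
  318 = 11 * 28 + 10, so 318 mod 28 = 10
  (-318) mod 28 = (-10) mod 28 = 28 - 10 = 18
Mesh after 318 steps: gear-0 tooth 3 meets gear-1 tooth 18

Answer: 3 18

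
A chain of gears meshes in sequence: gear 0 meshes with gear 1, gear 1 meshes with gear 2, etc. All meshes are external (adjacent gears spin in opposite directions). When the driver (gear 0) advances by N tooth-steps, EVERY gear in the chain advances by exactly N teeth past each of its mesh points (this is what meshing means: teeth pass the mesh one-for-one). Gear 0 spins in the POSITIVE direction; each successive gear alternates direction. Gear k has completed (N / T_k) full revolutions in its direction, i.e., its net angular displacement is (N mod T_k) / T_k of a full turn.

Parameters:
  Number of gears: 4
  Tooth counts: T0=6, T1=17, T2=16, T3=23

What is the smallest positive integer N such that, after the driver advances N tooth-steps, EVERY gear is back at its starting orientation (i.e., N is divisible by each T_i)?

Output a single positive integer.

Gear k returns to start when N is a multiple of T_k.
All gears at start simultaneously when N is a common multiple of [6, 17, 16, 23]; the smallest such N is lcm(6, 17, 16, 23).
Start: lcm = T0 = 6
Fold in T1=17: gcd(6, 17) = 1; lcm(6, 17) = 6 * 17 / 1 = 102 / 1 = 102
Fold in T2=16: gcd(102, 16) = 2; lcm(102, 16) = 102 * 16 / 2 = 1632 / 2 = 816
Fold in T3=23: gcd(816, 23) = 1; lcm(816, 23) = 816 * 23 / 1 = 18768 / 1 = 18768
Full cycle length = 18768

Answer: 18768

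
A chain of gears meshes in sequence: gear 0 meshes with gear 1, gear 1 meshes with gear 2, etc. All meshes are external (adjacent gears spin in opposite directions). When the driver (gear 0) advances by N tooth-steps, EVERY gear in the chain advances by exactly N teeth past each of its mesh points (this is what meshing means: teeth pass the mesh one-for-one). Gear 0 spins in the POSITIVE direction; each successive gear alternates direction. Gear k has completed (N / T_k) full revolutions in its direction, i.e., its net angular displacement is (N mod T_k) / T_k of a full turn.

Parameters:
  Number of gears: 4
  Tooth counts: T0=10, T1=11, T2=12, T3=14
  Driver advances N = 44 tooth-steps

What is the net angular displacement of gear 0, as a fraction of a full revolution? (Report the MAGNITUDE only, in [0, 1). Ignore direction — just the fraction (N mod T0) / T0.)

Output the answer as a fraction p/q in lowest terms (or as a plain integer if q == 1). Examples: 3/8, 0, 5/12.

Answer: 2/5

Derivation:
Chain of 4 gears, tooth counts: [10, 11, 12, 14]
  gear 0: T0=10, direction=positive, advance = 44 mod 10 = 4 teeth = 4/10 turn
  gear 1: T1=11, direction=negative, advance = 44 mod 11 = 0 teeth = 0/11 turn
  gear 2: T2=12, direction=positive, advance = 44 mod 12 = 8 teeth = 8/12 turn
  gear 3: T3=14, direction=negative, advance = 44 mod 14 = 2 teeth = 2/14 turn
Gear 0: 44 mod 10 = 4
Fraction = 4 / 10 = 2/5 (gcd(4,10)=2) = 2/5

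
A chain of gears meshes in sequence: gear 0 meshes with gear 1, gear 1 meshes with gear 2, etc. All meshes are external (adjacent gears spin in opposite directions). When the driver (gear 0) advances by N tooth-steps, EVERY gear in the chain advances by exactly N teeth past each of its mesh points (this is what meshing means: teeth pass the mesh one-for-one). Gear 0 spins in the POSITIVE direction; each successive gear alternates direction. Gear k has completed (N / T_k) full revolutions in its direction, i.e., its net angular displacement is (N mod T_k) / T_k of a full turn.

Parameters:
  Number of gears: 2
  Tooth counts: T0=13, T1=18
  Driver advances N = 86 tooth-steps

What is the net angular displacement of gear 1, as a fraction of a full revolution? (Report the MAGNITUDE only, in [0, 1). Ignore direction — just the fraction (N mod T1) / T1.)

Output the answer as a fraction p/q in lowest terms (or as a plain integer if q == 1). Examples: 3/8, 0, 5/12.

Answer: 7/9

Derivation:
Chain of 2 gears, tooth counts: [13, 18]
  gear 0: T0=13, direction=positive, advance = 86 mod 13 = 8 teeth = 8/13 turn
  gear 1: T1=18, direction=negative, advance = 86 mod 18 = 14 teeth = 14/18 turn
Gear 1: 86 mod 18 = 14
Fraction = 14 / 18 = 7/9 (gcd(14,18)=2) = 7/9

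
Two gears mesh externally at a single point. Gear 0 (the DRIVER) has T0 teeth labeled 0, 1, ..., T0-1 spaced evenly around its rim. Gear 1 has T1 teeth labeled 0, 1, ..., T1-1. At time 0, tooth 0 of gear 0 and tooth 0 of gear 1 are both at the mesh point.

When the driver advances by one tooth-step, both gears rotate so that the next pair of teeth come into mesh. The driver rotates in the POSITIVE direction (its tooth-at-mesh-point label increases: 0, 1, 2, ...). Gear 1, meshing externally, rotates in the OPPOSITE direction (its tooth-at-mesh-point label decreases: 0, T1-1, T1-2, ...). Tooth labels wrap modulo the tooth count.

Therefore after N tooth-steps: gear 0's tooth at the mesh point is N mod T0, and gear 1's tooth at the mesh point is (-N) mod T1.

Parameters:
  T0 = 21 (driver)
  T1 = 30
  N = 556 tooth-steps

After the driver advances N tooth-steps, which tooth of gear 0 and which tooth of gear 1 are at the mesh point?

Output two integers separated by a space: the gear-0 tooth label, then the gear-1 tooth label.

Answer: 10 14

Derivation:
Gear 0 (driver, T0=21): tooth at mesh = N mod T0
  556 = 26 * 21 + 10, so 556 mod 21 = 10
  gear 0 tooth = 10
Gear 1 (driven, T1=30): tooth at mesh = (-N) mod T1
  556 = 18 * 30 + 16, so 556 mod 30 = 16
  (-556) mod 30 = (-16) mod 30 = 30 - 16 = 14
Mesh after 556 steps: gear-0 tooth 10 meets gear-1 tooth 14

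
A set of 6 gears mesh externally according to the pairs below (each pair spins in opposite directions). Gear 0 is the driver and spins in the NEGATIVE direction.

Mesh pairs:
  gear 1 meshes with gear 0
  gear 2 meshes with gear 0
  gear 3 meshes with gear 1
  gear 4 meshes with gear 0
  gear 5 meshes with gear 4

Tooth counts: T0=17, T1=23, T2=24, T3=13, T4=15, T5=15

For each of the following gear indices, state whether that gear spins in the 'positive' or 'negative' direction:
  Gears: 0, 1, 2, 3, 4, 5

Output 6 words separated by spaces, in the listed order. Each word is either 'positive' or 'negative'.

Answer: negative positive positive negative positive negative

Derivation:
Gear 0 (driver): negative (depth 0)
  gear 1: meshes with gear 0 -> depth 1 -> positive (opposite of gear 0)
  gear 2: meshes with gear 0 -> depth 1 -> positive (opposite of gear 0)
  gear 3: meshes with gear 1 -> depth 2 -> negative (opposite of gear 1)
  gear 4: meshes with gear 0 -> depth 1 -> positive (opposite of gear 0)
  gear 5: meshes with gear 4 -> depth 2 -> negative (opposite of gear 4)
Queried indices 0, 1, 2, 3, 4, 5 -> negative, positive, positive, negative, positive, negative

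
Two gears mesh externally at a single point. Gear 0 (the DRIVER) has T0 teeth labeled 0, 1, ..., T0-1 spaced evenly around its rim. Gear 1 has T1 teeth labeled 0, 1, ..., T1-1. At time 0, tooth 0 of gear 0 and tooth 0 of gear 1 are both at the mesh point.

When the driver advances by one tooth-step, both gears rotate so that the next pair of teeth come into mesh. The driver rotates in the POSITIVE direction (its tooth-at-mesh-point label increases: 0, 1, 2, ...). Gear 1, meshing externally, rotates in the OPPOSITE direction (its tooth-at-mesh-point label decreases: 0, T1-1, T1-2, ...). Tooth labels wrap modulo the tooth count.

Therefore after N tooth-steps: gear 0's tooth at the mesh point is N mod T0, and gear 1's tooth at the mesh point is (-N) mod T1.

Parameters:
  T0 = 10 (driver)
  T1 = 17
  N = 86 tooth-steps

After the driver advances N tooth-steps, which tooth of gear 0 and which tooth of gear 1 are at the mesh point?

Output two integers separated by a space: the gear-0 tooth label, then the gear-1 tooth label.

Answer: 6 16

Derivation:
Gear 0 (driver, T0=10): tooth at mesh = N mod T0
  86 = 8 * 10 + 6, so 86 mod 10 = 6
  gear 0 tooth = 6
Gear 1 (driven, T1=17): tooth at mesh = (-N) mod T1
  86 = 5 * 17 + 1, so 86 mod 17 = 1
  (-86) mod 17 = (-1) mod 17 = 17 - 1 = 16
Mesh after 86 steps: gear-0 tooth 6 meets gear-1 tooth 16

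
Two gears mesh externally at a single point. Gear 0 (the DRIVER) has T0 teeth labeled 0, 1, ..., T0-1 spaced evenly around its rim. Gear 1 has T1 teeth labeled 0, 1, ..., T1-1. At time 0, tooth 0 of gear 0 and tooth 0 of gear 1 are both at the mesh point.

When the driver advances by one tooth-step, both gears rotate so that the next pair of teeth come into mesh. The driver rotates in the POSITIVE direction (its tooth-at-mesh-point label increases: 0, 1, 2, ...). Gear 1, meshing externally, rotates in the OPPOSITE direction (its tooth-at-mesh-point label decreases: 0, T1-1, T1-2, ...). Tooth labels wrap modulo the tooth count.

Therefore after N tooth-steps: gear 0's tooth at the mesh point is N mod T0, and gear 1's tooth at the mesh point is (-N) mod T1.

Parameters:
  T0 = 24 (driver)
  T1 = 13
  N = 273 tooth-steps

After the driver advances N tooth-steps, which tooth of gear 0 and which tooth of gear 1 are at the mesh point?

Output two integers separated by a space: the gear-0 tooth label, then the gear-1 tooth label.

Gear 0 (driver, T0=24): tooth at mesh = N mod T0
  273 = 11 * 24 + 9, so 273 mod 24 = 9
  gear 0 tooth = 9
Gear 1 (driven, T1=13): tooth at mesh = (-N) mod T1
  273 = 21 * 13 + 0, so 273 mod 13 = 0
  (-273) mod 13 = 0
Mesh after 273 steps: gear-0 tooth 9 meets gear-1 tooth 0

Answer: 9 0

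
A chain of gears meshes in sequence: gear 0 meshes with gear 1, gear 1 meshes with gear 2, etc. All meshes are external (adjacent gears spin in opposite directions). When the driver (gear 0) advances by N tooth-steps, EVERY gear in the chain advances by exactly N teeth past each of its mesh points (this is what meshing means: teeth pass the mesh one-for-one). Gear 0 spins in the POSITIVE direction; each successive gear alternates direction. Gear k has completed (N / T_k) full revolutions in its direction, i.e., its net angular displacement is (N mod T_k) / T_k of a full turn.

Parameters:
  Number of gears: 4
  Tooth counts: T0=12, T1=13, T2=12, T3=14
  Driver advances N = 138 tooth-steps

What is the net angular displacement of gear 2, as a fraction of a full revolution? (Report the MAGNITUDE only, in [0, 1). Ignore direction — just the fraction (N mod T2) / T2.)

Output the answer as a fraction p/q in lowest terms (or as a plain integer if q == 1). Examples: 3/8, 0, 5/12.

Answer: 1/2

Derivation:
Chain of 4 gears, tooth counts: [12, 13, 12, 14]
  gear 0: T0=12, direction=positive, advance = 138 mod 12 = 6 teeth = 6/12 turn
  gear 1: T1=13, direction=negative, advance = 138 mod 13 = 8 teeth = 8/13 turn
  gear 2: T2=12, direction=positive, advance = 138 mod 12 = 6 teeth = 6/12 turn
  gear 3: T3=14, direction=negative, advance = 138 mod 14 = 12 teeth = 12/14 turn
Gear 2: 138 mod 12 = 6
Fraction = 6 / 12 = 1/2 (gcd(6,12)=6) = 1/2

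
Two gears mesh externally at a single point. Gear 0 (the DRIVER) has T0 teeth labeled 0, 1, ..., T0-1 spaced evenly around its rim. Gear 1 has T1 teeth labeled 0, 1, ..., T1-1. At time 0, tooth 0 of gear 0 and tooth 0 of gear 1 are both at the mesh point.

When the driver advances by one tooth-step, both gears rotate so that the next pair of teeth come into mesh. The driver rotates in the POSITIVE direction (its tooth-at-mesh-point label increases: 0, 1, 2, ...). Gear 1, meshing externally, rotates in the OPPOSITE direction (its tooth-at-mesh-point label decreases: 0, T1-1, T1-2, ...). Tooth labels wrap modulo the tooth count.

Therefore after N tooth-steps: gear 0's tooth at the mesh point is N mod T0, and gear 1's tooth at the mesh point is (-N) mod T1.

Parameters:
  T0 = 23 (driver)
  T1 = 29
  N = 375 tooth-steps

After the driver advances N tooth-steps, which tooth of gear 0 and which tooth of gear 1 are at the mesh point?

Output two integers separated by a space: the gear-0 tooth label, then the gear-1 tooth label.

Answer: 7 2

Derivation:
Gear 0 (driver, T0=23): tooth at mesh = N mod T0
  375 = 16 * 23 + 7, so 375 mod 23 = 7
  gear 0 tooth = 7
Gear 1 (driven, T1=29): tooth at mesh = (-N) mod T1
  375 = 12 * 29 + 27, so 375 mod 29 = 27
  (-375) mod 29 = (-27) mod 29 = 29 - 27 = 2
Mesh after 375 steps: gear-0 tooth 7 meets gear-1 tooth 2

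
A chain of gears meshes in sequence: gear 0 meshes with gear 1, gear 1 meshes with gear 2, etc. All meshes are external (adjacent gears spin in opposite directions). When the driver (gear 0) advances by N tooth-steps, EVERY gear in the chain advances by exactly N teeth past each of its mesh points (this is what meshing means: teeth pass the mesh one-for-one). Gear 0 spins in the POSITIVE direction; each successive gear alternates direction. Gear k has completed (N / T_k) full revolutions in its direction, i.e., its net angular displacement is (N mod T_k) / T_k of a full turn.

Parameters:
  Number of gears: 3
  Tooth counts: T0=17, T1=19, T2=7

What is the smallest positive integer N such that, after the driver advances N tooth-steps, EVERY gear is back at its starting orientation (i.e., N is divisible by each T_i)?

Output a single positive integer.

Answer: 2261

Derivation:
Gear k returns to start when N is a multiple of T_k.
All gears at start simultaneously when N is a common multiple of [17, 19, 7]; the smallest such N is lcm(17, 19, 7).
Start: lcm = T0 = 17
Fold in T1=19: gcd(17, 19) = 1; lcm(17, 19) = 17 * 19 / 1 = 323 / 1 = 323
Fold in T2=7: gcd(323, 7) = 1; lcm(323, 7) = 323 * 7 / 1 = 2261 / 1 = 2261
Full cycle length = 2261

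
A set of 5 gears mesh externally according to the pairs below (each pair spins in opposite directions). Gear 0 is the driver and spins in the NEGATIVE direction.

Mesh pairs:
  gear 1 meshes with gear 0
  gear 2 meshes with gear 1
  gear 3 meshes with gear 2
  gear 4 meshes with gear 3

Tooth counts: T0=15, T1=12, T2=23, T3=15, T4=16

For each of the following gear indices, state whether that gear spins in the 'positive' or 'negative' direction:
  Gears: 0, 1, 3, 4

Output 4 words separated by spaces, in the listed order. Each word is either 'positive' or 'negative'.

Answer: negative positive positive negative

Derivation:
Gear 0 (driver): negative (depth 0)
  gear 1: meshes with gear 0 -> depth 1 -> positive (opposite of gear 0)
  gear 2: meshes with gear 1 -> depth 2 -> negative (opposite of gear 1)
  gear 3: meshes with gear 2 -> depth 3 -> positive (opposite of gear 2)
  gear 4: meshes with gear 3 -> depth 4 -> negative (opposite of gear 3)
Queried indices 0, 1, 3, 4 -> negative, positive, positive, negative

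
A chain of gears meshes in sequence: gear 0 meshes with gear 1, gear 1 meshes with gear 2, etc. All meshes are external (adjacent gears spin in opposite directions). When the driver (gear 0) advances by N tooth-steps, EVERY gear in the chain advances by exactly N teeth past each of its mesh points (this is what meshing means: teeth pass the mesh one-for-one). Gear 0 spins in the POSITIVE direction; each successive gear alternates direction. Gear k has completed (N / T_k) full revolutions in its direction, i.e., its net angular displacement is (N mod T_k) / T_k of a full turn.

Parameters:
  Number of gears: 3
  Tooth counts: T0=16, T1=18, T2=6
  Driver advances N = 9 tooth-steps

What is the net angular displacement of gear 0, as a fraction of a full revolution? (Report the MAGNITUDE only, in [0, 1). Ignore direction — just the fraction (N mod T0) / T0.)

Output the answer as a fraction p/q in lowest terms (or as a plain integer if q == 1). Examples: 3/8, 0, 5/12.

Answer: 9/16

Derivation:
Chain of 3 gears, tooth counts: [16, 18, 6]
  gear 0: T0=16, direction=positive, advance = 9 mod 16 = 9 teeth = 9/16 turn
  gear 1: T1=18, direction=negative, advance = 9 mod 18 = 9 teeth = 9/18 turn
  gear 2: T2=6, direction=positive, advance = 9 mod 6 = 3 teeth = 3/6 turn
Gear 0: 9 mod 16 = 9
Fraction = 9 / 16 = 9/16 (gcd(9,16)=1) = 9/16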